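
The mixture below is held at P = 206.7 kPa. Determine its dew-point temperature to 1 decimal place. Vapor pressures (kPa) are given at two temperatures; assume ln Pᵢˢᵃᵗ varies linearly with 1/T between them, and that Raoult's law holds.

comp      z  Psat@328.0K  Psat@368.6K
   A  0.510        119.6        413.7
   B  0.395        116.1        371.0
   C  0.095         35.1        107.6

T = 353.1 K

Dew-point temperature: Σzᵢ·P/Pᵢˢᵃᵗ(T) = 1. Interpolate ln Pᵢˢᵃᵗ = aᵢ + bᵢ/T.
  T = 328.0 K: ΣzᵢP/Pᵢˢᵃᵗ = 2.1441
  T = 368.6 K: ΣzᵢP/Pᵢˢᵃᵗ = 0.6574
  T = 348.3 K: ΣzᵢP/Pᵢˢᵃᵗ = 1.1467
  T = 358.5 K: ΣzᵢP/Pᵢˢᵃᵗ = 0.8602
  T = 353.4 K: ΣzᵢP/Pᵢˢᵃᵗ = 0.9911
  T = 350.9 K: ΣzᵢP/Pᵢˢᵃᵗ = 1.0639
Interpolating between 350.9 K and 353.4 K gives T ≈ 353.1 K.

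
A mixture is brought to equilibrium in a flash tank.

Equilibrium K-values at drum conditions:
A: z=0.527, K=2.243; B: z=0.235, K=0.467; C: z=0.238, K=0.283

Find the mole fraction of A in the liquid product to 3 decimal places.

Rachford–Rice: g(ψ) = Σ zᵢ(Kᵢ−1)/(1+ψ(Kᵢ−1)) = 0.
Check two-phase: ΣzᵢKᵢ = 1.359 > 1 and Σzᵢ/Kᵢ = 1.579 > 1, so g(0) = 0.359 > 0 and g(1) = -0.579 < 0.
Newton iteration, ψ⁰ = 0.62:
  ψ = 0.620: g = -0.1243, g' = -0.805 → ψ = 0.466
  ψ = 0.466: g = -0.0078, g' = -0.720 → ψ = 0.455
Converged at ψ = 0.455.
Compositions from xᵢ = zᵢ/(1+ψ(Kᵢ−1)), yᵢ = Kᵢxᵢ:
  A: x = 0.337, y = 0.755
  B: x = 0.310, y = 0.145
  C: x = 0.353, y = 0.100

x_A = 0.337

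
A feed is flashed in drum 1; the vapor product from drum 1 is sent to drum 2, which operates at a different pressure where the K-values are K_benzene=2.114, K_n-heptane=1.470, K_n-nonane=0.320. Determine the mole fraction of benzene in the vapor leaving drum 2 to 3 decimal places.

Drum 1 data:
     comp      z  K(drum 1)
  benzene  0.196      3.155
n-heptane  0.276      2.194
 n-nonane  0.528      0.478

y_benzene (drum 2) = 0.395

Drum 1:
Material balance + equilibrium reduce to Σ zᵢ(Kᵢ−1)/(1+ψ₁(Kᵢ−1)) = 0.
Check two-phase: ΣzᵢKᵢ = 1.476 > 1 and Σzᵢ/Kᵢ = 1.293 > 1, so g(0) = 0.476 > 0 and g(1) = -0.293 < 0.
Newton–Raphson from ψ₁ = 0.38:
  ψ₁ = 0.380: g = 0.1151, g' = -0.685 → ψ₁ = 0.548
  ψ₁ = 0.548: g = 0.0068, g' = -0.617 → ψ₁ = 0.559
Converged at ψ₁ = 0.559.
Drum-1 compositions:
  benzene: x = 0.089, y = 0.280
  n-heptane: x = 0.166, y = 0.363
  n-nonane: x = 0.746, y = 0.356
Drum-2 feed = drum-1 vapor: z₂ = (0.2805, 0.3631, 0.3564).
Drum 2:
Rachford–Rice: g(ψ₂) = Σ zᵢ(Kᵢ−1)/(1+ψ₂(Kᵢ−1)) = 0.
g(0) = ΣzᵢKᵢ − 1 = 0.241 and g(1) = 1 − Σzᵢ/Kᵢ = -0.493, so a root lies in (0, 1).
Iterate (Newton) starting at ψ₂ = 0.5:
  ψ₂ = 0.500: g = -0.0283, g' = -0.574 → ψ₂ = 0.451
  ψ₂ = 0.451: g = -0.0006, g' = -0.552 → ψ₂ = 0.450
Converged at ψ₂ = 0.450.
  benzene: x = 0.187, y = 0.395
  n-heptane: x = 0.300, y = 0.441
  n-nonane: x = 0.513, y = 0.164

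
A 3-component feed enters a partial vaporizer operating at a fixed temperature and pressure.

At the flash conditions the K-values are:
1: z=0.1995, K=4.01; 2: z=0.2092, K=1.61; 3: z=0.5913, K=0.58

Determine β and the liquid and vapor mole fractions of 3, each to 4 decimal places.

β = 0.5474, x_3 = 0.7678, y_3 = 0.4453

Material balance + equilibrium reduce to Σ zᵢ(Kᵢ−1)/(1+β(Kᵢ−1)) = 0.
Check two-phase: ΣzᵢKᵢ = 1.4798 > 1 and Σzᵢ/Kᵢ = 1.1992 > 1, so g(0) = 0.4798 > 0 and g(1) = -0.1992 < 0.
Newton–Raphson from β = 0.5:
  β = 0.5000: g = 0.02314, g' = -0.5009 → β = 0.5462
  β = 0.5462: g = 0.00055, g' = -0.4780 → β = 0.5474
Converged at β = 0.5474.
Compositions from xᵢ = zᵢ/(1+β(Kᵢ−1)), yᵢ = Kᵢxᵢ:
  1: x = 0.0754, y = 0.3022
  2: x = 0.1568, y = 0.2525
  3: x = 0.7678, y = 0.4453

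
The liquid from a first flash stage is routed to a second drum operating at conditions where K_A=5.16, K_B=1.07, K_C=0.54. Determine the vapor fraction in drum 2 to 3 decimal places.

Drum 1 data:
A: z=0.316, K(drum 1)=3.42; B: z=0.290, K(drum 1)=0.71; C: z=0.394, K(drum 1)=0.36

Drum 1:
Rachford–Rice: g(ψ₁) = Σ zᵢ(Kᵢ−1)/(1+ψ₁(Kᵢ−1)) = 0.
Feasibility: ΣzᵢKᵢ = 1.428, Σzᵢ/Kᵢ = 1.595 — both > 1, two phases present.
Newton iteration, ψ₁⁰ = 0.5:
  ψ₁ = 0.500: g = -0.1232, g' = -0.761 → ψ₁ = 0.338
  ψ₁ = 0.338: g = 0.0055, g' = -0.852 → ψ₁ = 0.345
Converged at ψ₁ = 0.345.
Drum-1 compositions:
  A: x = 0.172, y = 0.589
  B: x = 0.322, y = 0.229
  C: x = 0.505, y = 0.182
Drum-2 feed = drum-1 liquid: z₂ = (0.1723, 0.3222, 0.5055).
Drum 2:
Material balance + equilibrium reduce to Σ zᵢ(Kᵢ−1)/(1+ψ₂(Kᵢ−1)) = 0.
Feasibility: ΣzᵢKᵢ = 1.507, Σzᵢ/Kᵢ = 1.271 — both > 1, two phases present.
Newton iteration, ψ₂⁰ = 0.62:
  ψ₂ = 0.620: g = -0.1034, g' = -0.444 → ψ₂ = 0.387
  ψ₂ = 0.387: g = 0.0138, g' = -0.598 → ψ₂ = 0.410
Converged at ψ₂ = 0.410.
  A: x = 0.064, y = 0.328
  B: x = 0.313, y = 0.335
  C: x = 0.623, y = 0.337

V/F (drum 2) = 0.410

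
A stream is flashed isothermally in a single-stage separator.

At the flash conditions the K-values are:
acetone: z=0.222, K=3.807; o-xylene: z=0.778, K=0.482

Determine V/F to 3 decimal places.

Material balance + equilibrium reduce to Σ zᵢ(Kᵢ−1)/(1+V/F(Kᵢ−1)) = 0.
Check two-phase: ΣzᵢKᵢ = 1.220 > 1 and Σzᵢ/Kᵢ = 1.672 > 1, so g(0) = 0.220 > 0 and g(1) = -0.672 < 0.
Iterate (Newton) starting at V/F = 0.43:
  V/F = 0.430: g = -0.2361, g' = -0.705 → V/F = 0.095
  V/F = 0.095: g = 0.0683, g' = -1.322 → V/F = 0.147
  V/F = 0.147: g = 0.0054, g' = -1.123 → V/F = 0.151
Converged at V/F = 0.151.

V/F = 0.151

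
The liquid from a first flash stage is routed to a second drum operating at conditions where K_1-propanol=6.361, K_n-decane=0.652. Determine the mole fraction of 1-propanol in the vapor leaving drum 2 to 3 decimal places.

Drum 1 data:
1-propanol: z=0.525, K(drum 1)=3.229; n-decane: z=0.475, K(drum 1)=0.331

Drum 1:
Let ψ₁ = V/F and solve Σ zᵢ(Kᵢ−1)/(1+ψ₁(Kᵢ−1)) = 0.
g(0) = ΣzᵢKᵢ − 1 = 0.852 and g(1) = 1 − Σzᵢ/Kᵢ = -0.598, so a root lies in (0, 1).
Newton iteration, ψ₁⁰ = 0.6:
  ψ₁ = 0.600: g = -0.0302, g' = -1.071 → ψ₁ = 0.572
Converged at ψ₁ = 0.572.
Drum-1 compositions:
  1-propanol: x = 0.231, y = 0.745
  n-decane: x = 0.769, y = 0.255
Drum-2 feed = drum-1 liquid: z₂ = (0.2308, 0.7692).
Drum 2:
Let ψ₂ = V/F and solve Σ zᵢ(Kᵢ−1)/(1+ψ₂(Kᵢ−1)) = 0.
Feasibility: ΣzᵢKᵢ = 1.970, Σzᵢ/Kᵢ = 1.216 — both > 1, two phases present.
Binary case is linear: z₁(K₁−1)(1+ψ₂(K₂−1)) + z₂(K₂−1)(1+ψ₂(K₁−1)) = 0
⇒ ψ₂ = [z₁(K₁−1)+z₂(K₂−1)] / [−(K₁−1)(K₂−1)] = 0.9699/1.8656 = 0.520
  1-propanol: x = 0.061, y = 0.388
  n-decane: x = 0.939, y = 0.612

y_1-propanol (drum 2) = 0.388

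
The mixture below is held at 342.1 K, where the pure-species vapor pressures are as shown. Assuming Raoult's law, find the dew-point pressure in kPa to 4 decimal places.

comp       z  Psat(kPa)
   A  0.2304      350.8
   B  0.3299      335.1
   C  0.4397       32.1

Pdew = 65.1929 kPa

At the dew point ψ → 1, so Σzᵢ/Kᵢ = 1 with Kᵢ = Pᵢˢᵃᵗ/P ⇒ 1/P = Σzᵢ/Pᵢˢᵃᵗ.
1/P = 0.2304/350.8 + 0.3299/335.1 + 0.4397/32.1 = 0.0153391 ⇒ P = 65.1929 kPa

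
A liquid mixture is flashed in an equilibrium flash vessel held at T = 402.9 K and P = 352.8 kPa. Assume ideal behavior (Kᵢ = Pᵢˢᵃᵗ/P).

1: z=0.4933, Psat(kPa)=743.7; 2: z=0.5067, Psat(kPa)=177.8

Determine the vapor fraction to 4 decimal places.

Raoult's law: Kᵢ = Pᵢˢᵃᵗ/P = Pᵢˢᵃᵗ/352.8.
  K_1 = 743.7/352.8 = 2.107993, K_2 = 177.8/352.8 = 0.503968
Binary case is linear: z₁(K₁−1)(1+ψ(K₂−1)) + z₂(K₂−1)(1+ψ(K₁−1)) = 0
⇒ ψ = [z₁(K₁−1)+z₂(K₂−1)] / [−(K₁−1)(K₂−1)] = 0.29523/0.54960 = 0.5372

ψ = 0.5372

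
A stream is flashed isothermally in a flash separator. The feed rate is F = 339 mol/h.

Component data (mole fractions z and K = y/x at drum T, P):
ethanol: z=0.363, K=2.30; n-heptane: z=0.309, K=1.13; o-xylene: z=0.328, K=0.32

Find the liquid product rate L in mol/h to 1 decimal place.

Rachford–Rice: g(ψ) = Σ zᵢ(Kᵢ−1)/(1+ψ(Kᵢ−1)) = 0.
g(0) = ΣzᵢKᵢ − 1 = 0.289 and g(1) = 1 − Σzᵢ/Kᵢ = -0.456, so a root lies in (0, 1).
Newton–Raphson from ψ = 0.5:
  ψ = 0.500: g = -0.0142, g' = -0.578 → ψ = 0.475
Converged at ψ = 0.475.
Then V = ψ·F = 0.4752·339 = 161.1 mol/h and L = F − V = 177.9 mol/h.

L = 177.9 mol/h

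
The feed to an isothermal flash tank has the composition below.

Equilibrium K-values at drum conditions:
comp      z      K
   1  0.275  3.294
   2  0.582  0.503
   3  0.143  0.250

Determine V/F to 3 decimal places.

Material balance + equilibrium reduce to Σ zᵢ(Kᵢ−1)/(1+V/F(Kᵢ−1)) = 0.
Check two-phase: ΣzᵢKᵢ = 1.234 > 1 and Σzᵢ/Kᵢ = 1.813 > 1, so g(0) = 0.234 > 0 and g(1) = -0.813 < 0.
Newton iteration, V/F⁰ = 0.64:
  V/F = 0.640: g = -0.3748, g' = -0.844 → V/F = 0.196
  V/F = 0.196: g = -0.0110, g' = -0.976 → V/F = 0.185
Converged at V/F = 0.185.

V/F = 0.185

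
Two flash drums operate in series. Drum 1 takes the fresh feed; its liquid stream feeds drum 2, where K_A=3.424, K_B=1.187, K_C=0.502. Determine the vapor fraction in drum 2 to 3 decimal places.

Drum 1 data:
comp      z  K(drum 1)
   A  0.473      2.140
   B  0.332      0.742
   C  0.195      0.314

Drum 1:
Newton–Raphson from ψ₁ = 0.38:
  ψ₁ = 0.380: g = 0.1003, g' = -0.494 → ψ₁ = 0.583
Converged at ψ₁ = 0.583.
Drum-1 compositions:
  A: x = 0.284, y = 0.608
  B: x = 0.391, y = 0.290
  C: x = 0.325, y = 0.102
Drum-2 feed = drum-1 liquid: z₂ = (0.2841, 0.3908, 0.3251).
Drum 2:
Iterate (Newton) starting at ψ₂ = 0.5:
  ψ₂ = 0.500: g = 0.1626, g' = -0.496 → ψ₂ = 0.828
  ψ₂ = 0.828: g = 0.0168, g' = -0.428 → ψ₂ = 0.867
Converged at ψ₂ = 0.867.
  A: x = 0.092, y = 0.314
  B: x = 0.336, y = 0.399
  C: x = 0.572, y = 0.287

V/F (drum 2) = 0.867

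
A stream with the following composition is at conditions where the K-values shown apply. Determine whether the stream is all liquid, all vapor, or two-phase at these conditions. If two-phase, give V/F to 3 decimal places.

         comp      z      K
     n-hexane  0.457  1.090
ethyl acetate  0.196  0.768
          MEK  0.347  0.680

ΣzᵢKᵢ = 0.885; Σzᵢ/Kᵢ = 1.185.
Since ΣzᵢKᵢ < 1 the mixture is below its bubble point — single liquid phase.

all liquid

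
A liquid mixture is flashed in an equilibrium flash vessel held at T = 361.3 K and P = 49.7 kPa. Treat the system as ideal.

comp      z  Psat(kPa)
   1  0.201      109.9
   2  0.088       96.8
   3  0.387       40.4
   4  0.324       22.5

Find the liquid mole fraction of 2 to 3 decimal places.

x_2 = 0.075

Raoult's law: Kᵢ = Pᵢˢᵃᵗ/P = Pᵢˢᵃᵗ/49.7.
  K_1 = 109.9/49.7 = 2.21127, K_2 = 96.8/49.7 = 1.94769, K_3 = 40.4/49.7 = 0.81288, K_4 = 22.5/49.7 = 0.45272
Material balance + equilibrium reduce to Σ zᵢ(Kᵢ−1)/(1+ψ(Kᵢ−1)) = 0.
Feasibility: ΣzᵢKᵢ = 1.077, Σzᵢ/Kᵢ = 1.328 — both > 1, two phases present.
Iterate (Newton) starting at ψ = 0.37:
  ψ = 0.370: g = -0.0703, g' = -0.352 → ψ = 0.170
  ψ = 0.170: g = 0.0032, g' = -0.394 → ψ = 0.179
Converged at ψ = 0.179.
Compositions from xᵢ = zᵢ/(1+ψ(Kᵢ−1)), yᵢ = Kᵢxᵢ:
  1: x = 0.165, y = 0.365
  2: x = 0.075, y = 0.147
  3: x = 0.400, y = 0.325
  4: x = 0.359, y = 0.163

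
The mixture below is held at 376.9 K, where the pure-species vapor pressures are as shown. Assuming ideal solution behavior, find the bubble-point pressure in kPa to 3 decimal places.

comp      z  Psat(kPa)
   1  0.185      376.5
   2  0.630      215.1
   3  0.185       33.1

Pbub = 211.289 kPa

At the bubble point ψ → 0, so ΣzᵢKᵢ = 1 with Kᵢ = Pᵢˢᵃᵗ/P ⇒ P = ΣzᵢPᵢˢᵃᵗ.
P = 0.185·376.5 + 0.630·215.1 + 0.185·33.1 = 211.289 kPa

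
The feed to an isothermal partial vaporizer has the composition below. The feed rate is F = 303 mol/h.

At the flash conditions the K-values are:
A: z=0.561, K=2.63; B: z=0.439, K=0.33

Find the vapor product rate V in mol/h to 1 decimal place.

V = 172.1 mol/h

Rachford–Rice: g(β) = Σ zᵢ(Kᵢ−1)/(1+β(Kᵢ−1)) = 0.
Feasibility: ΣzᵢKᵢ = 1.620, Σzᵢ/Kᵢ = 1.544 — both > 1, two phases present.
Binary case is linear: z₁(K₁−1)(1+β(K₂−1)) + z₂(K₂−1)(1+β(K₁−1)) = 0
⇒ β = [z₁(K₁−1)+z₂(K₂−1)] / [−(K₁−1)(K₂−1)] = 0.6203/1.0921 = 0.568
Then V = β·F = 0.5680·303 = 172.1 mol/h and L = F − V = 130.9 mol/h.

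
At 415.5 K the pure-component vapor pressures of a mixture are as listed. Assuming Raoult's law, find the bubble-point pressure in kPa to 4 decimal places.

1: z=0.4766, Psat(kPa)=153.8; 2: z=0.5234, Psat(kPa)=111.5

Pbub = 131.6602 kPa

At the bubble point ψ → 0, so ΣzᵢKᵢ = 1 with Kᵢ = Pᵢˢᵃᵗ/P ⇒ P = ΣzᵢPᵢˢᵃᵗ.
P = 0.4766·153.8 + 0.5234·111.5 = 131.6602 kPa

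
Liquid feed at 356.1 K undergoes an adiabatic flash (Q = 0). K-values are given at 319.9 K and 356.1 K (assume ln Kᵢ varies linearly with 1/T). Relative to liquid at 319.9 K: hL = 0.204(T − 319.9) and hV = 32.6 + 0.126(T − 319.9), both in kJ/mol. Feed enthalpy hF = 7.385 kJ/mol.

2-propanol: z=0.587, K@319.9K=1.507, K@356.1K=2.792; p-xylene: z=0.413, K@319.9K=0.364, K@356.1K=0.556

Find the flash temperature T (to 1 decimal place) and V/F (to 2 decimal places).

Adiabatic flash: solve Rachford–Rice at each trial T, then check hF = ψ·hV(T) + (1−ψ)·hL(T).
  T = 319.9 K: K = (1.507, 0.364), RR gives ψ = 0.108, H_out = 3.533 kJ/mol
  T = 356.1 K: K = (2.792, 0.556), RR gives ψ = 1.000, H_out = 37.161 kJ/mol
  T = 338.0 K: K = (2.085, 0.455), RR gives ψ = 0.697, H_out = 25.417 kJ/mol
  T = 328.9 K: K = (1.779, 0.408), RR gives ψ = 0.461, H_out = 16.554 kJ/mol
  T = 324.4 K: K = (1.639, 0.386), RR gives ψ = 0.309, H_out = 10.898 kJ/mol
  T = 322.1 K: K = (1.571, 0.375), RR gives ψ = 0.215, H_out = 7.416 kJ/mol
Linear interpolation between T = 319.9 (H_out = 3.533) and T = 322.1 (H_out = 7.416) on hF = 7.385 gives T ≈ 322.1 K, at which ψ = 0.21.

T = 322.1 K, V/F = 0.21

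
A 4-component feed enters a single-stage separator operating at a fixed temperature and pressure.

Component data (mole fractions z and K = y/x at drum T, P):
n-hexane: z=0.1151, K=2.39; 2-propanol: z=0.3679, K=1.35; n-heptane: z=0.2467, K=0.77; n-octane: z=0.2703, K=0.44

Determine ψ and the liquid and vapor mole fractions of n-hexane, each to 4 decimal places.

Let ψ = V/F and solve Σ zᵢ(Kᵢ−1)/(1+ψ(Kᵢ−1)) = 0.
Feasibility: ΣzᵢKᵢ = 1.0806, Σzᵢ/Kᵢ = 1.2554 — both > 1, two phases present.
Newton–Raphson from ψ = 0.5:
  ψ = 0.5000: g = -0.07037, g' = -0.2902 → ψ = 0.2575
  ψ = 0.2575: g = -0.00126, g' = -0.2890 → ψ = 0.2532
Converged at ψ = 0.2532.
Compositions from xᵢ = zᵢ/(1+ψ(Kᵢ−1)), yᵢ = Kᵢxᵢ:
  n-hexane: x = 0.0851, y = 0.2035
  2-propanol: x = 0.3380, y = 0.4562
  n-heptane: x = 0.2620, y = 0.2017
  n-octane: x = 0.3150, y = 0.1386

ψ = 0.2532, x_n-hexane = 0.0851, y_n-hexane = 0.2035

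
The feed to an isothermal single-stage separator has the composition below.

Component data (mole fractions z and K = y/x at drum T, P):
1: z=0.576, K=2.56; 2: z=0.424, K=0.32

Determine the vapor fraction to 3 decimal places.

ψ = 0.575

Material balance + equilibrium reduce to Σ zᵢ(Kᵢ−1)/(1+ψ(Kᵢ−1)) = 0.
Check two-phase: ΣzᵢKᵢ = 1.610 > 1 and Σzᵢ/Kᵢ = 1.550 > 1, so g(0) = 0.610 > 0 and g(1) = -0.550 < 0.
Binary case is linear: z₁(K₁−1)(1+ψ(K₂−1)) + z₂(K₂−1)(1+ψ(K₁−1)) = 0
⇒ ψ = [z₁(K₁−1)+z₂(K₂−1)] / [−(K₁−1)(K₂−1)] = 0.6102/1.0608 = 0.575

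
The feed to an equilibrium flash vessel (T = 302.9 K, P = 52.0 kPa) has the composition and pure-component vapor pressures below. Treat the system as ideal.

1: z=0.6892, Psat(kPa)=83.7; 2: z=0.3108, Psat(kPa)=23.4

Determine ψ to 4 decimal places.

ψ = 0.7433

Raoult's law: Kᵢ = Pᵢˢᵃᵗ/P = Pᵢˢᵃᵗ/52.0.
  K_1 = 83.7/52.0 = 1.609615, K_2 = 23.4/52.0 = 0.450000
Rachford–Rice: g(ψ) = Σ zᵢ(Kᵢ−1)/(1+ψ(Kᵢ−1)) = 0.
g(0) = ΣzᵢKᵢ − 1 = 0.2492 and g(1) = 1 − Σzᵢ/Kᵢ = -0.1188, so a root lies in (0, 1).
Iterate (Newton) starting at ψ = 0.56:
  ψ = 0.5600: g = 0.06620, g' = -0.3387 → ψ = 0.7555
  ψ = 0.7555: g = -0.00479, g' = -0.3953 → ψ = 0.7433
Converged at ψ = 0.7433.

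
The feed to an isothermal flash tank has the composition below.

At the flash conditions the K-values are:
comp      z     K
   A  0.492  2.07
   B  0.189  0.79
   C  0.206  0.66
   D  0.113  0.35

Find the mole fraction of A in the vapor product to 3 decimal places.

y_A = 0.559

Let ψ = V/F and solve Σ zᵢ(Kᵢ−1)/(1+ψ(Kᵢ−1)) = 0.
g(0) = ΣzᵢKᵢ − 1 = 0.343 and g(1) = 1 − Σzᵢ/Kᵢ = -0.112, so a root lies in (0, 1).
Newton iteration, ψ⁰ = 0.37:
  ψ = 0.370: g = 0.1573, g' = -0.413 → ψ = 0.751
  ψ = 0.751: g = 0.0072, g' = -0.410 → ψ = 0.769
  ψ = 0.769: g = -0.0000, g' = -0.416 → ψ = 0.768
Converged at ψ = 0.768.
Compositions from xᵢ = zᵢ/(1+ψ(Kᵢ−1)), yᵢ = Kᵢxᵢ:
  A: x = 0.270, y = 0.559
  B: x = 0.225, y = 0.178
  C: x = 0.279, y = 0.184
  D: x = 0.226, y = 0.079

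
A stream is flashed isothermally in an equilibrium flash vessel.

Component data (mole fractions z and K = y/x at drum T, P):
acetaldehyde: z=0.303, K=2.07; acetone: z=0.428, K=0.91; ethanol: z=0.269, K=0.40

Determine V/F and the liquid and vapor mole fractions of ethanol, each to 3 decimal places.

V/F = 0.326, x_ethanol = 0.334, y_ethanol = 0.134

Material balance + equilibrium reduce to Σ zᵢ(Kᵢ−1)/(1+V/F(Kᵢ−1)) = 0.
g(0) = ΣzᵢKᵢ − 1 = 0.124 and g(1) = 1 − Σzᵢ/Kᵢ = -0.289, so a root lies in (0, 1).
Newton iteration, V/F⁰ = 0.5:
  V/F = 0.500: g = -0.0597, g' = -0.349 → V/F = 0.329
  V/F = 0.329: g = -0.0009, g' = -0.344 → V/F = 0.326
Converged at V/F = 0.326.
Compositions from xᵢ = zᵢ/(1+V/F(Kᵢ−1)), yᵢ = Kᵢxᵢ:
  acetaldehyde: x = 0.225, y = 0.465
  acetone: x = 0.441, y = 0.401
  ethanol: x = 0.334, y = 0.134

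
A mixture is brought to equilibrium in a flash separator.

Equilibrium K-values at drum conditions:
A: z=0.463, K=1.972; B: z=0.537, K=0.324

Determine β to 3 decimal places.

Material balance + equilibrium reduce to Σ zᵢ(Kᵢ−1)/(1+β(Kᵢ−1)) = 0.
Check two-phase: ΣzᵢKᵢ = 1.087 > 1 and Σzᵢ/Kᵢ = 1.892 > 1, so g(0) = 0.087 > 0 and g(1) = -0.892 < 0.
Binary case is linear: z₁(K₁−1)(1+β(K₂−1)) + z₂(K₂−1)(1+β(K₁−1)) = 0
⇒ β = [z₁(K₁−1)+z₂(K₂−1)] / [−(K₁−1)(K₂−1)] = 0.0870/0.6571 = 0.132

β = 0.132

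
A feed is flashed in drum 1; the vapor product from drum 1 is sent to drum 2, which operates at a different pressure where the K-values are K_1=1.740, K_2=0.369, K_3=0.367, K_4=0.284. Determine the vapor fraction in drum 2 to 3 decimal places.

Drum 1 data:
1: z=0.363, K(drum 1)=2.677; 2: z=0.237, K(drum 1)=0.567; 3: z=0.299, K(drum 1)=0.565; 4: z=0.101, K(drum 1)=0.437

Drum 1:
Let ψ₁ = V/F and solve Σ zᵢ(Kᵢ−1)/(1+ψ₁(Kᵢ−1)) = 0.
Check two-phase: ΣzᵢKᵢ = 1.319 > 1 and Σzᵢ/Kᵢ = 1.314 > 1, so g(0) = 0.319 > 0 and g(1) = -0.314 < 0.
Newton iteration, ψ₁⁰ = 0.5:
  ψ₁ = 0.500: g = -0.0452, g' = -0.529 → ψ₁ = 0.414
  ψ₁ = 0.414: g = 0.0012, g' = -0.560 → ψ₁ = 0.417
Converged at ψ₁ = 0.417.
Drum-1 compositions:
  1: x = 0.214, y = 0.572
  2: x = 0.289, y = 0.164
  3: x = 0.365, y = 0.206
  4: x = 0.132, y = 0.058
Drum-2 feed = drum-1 vapor: z₂ = (0.5720, 0.1640, 0.2063, 0.0577).
Drum 2:
Rachford–Rice: g(ψ₂) = Σ zᵢ(Kᵢ−1)/(1+ψ₂(Kᵢ−1)) = 0.
g(0) = ΣzᵢKᵢ − 1 = 0.148 and g(1) = 1 − Σzᵢ/Kᵢ = -0.538, so a root lies in (0, 1).
Iterate (Newton) starting at ψ₂ = 0.5:
  ψ₂ = 0.500: g = -0.0976, g' = -0.555 → ψ₂ = 0.324
  ψ₂ = 0.324: g = -0.0068, g' = -0.488 → ψ₂ = 0.310
Converged at ψ₂ = 0.310.
  1: x = 0.465, y = 0.809
  2: x = 0.204, y = 0.075
  3: x = 0.257, y = 0.094
  4: x = 0.074, y = 0.021

V/F (drum 2) = 0.310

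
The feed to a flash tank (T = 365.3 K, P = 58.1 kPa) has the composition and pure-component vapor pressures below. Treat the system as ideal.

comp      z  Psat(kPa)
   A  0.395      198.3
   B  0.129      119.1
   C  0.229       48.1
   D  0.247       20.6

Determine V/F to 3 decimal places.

V/F = 0.831

Raoult's law: Kᵢ = Pᵢˢᵃᵗ/P = Pᵢˢᵃᵗ/58.1.
  K_A = 198.3/58.1 = 3.41308, K_B = 119.1/58.1 = 2.04991, K_C = 48.1/58.1 = 0.82788, K_D = 20.6/58.1 = 0.35456
Material balance + equilibrium reduce to Σ zᵢ(Kᵢ−1)/(1+V/F(Kᵢ−1)) = 0.
Feasibility: ΣzᵢKᵢ = 1.890, Σzᵢ/Kᵢ = 1.152 — both > 1, two phases present.
Newton iteration, V/F⁰ = 0.5:
  V/F = 0.500: g = 0.2423, g' = -0.766 → V/F = 0.816
  V/F = 0.816: g = 0.0111, g' = -0.771 → V/F = 0.831
Converged at V/F = 0.831.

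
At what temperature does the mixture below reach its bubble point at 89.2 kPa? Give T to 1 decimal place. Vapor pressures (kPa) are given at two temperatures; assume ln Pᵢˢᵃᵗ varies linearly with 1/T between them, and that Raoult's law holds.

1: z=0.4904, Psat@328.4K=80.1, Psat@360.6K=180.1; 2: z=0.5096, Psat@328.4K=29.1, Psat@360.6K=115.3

Bubble-point temperature: ΣzᵢPᵢˢᵃᵗ(T) = P. Interpolate ln Pᵢˢᵃᵗ = aᵢ + bᵢ/T.
  T = 328.4 K: ΣzᵢPᵢˢᵃᵗ = 54.11 kPa
  T = 360.6 K: ΣzᵢPᵢˢᵃᵗ = 147.08 kPa
  T = 344.5 K: ΣzᵢPᵢˢᵃᵗ = 90.51 kPa
  T = 336.4 K: ΣzᵢPᵢˢᵃᵗ = 70.14 kPa
  T = 340.4 K: ΣzᵢPᵢˢᵃᵗ = 79.63 kPa
  T = 342.4 K: ΣzᵢPᵢˢᵃᵗ = 84.78 kPa
Interpolating between 342.4 K and 344.5 K gives T ≈ 344.0 K.

T = 344.0 K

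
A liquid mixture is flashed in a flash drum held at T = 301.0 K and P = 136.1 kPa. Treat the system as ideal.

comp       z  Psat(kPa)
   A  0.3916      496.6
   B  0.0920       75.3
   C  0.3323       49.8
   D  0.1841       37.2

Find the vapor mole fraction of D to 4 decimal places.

Raoult's law: Kᵢ = Pᵢˢᵃᵗ/P = Pᵢˢᵃᵗ/136.1.
  K_A = 496.6/136.1 = 3.648788, K_B = 75.3/136.1 = 0.553270, K_C = 49.8/136.1 = 0.365907, K_D = 37.2/136.1 = 0.273328
Rachford–Rice: g(β) = Σ zᵢ(Kᵢ−1)/(1+β(Kᵢ−1)) = 0.
Check two-phase: ΣzᵢKᵢ = 1.6517 > 1 and Σzᵢ/Kᵢ = 1.8553 > 1, so g(0) = 0.6517 > 0 and g(1) = -0.8553 < 0.
Newton–Raphson from β = 0.54:
  β = 0.5400: g = -0.16797, g' = -1.0694 → β = 0.3829
  β = 0.3829: g = 0.00174, g' = -1.1236 → β = 0.3845
Converged at β = 0.3845.
Compositions from xᵢ = zᵢ/(1+β(Kᵢ−1)), yᵢ = Kᵢxᵢ:
  A: x = 0.1940, y = 0.7079
  B: x = 0.1111, y = 0.0615
  C: x = 0.4394, y = 0.1608
  D: x = 0.2555, y = 0.0698

y_D = 0.0698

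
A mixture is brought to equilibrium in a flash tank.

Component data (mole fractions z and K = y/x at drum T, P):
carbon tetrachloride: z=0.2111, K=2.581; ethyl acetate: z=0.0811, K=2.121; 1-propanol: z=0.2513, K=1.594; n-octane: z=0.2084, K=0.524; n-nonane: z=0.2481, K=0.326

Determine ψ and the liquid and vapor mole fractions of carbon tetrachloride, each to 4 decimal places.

ψ = 0.4618, x_carbon tetrachloride = 0.1220, y_carbon tetrachloride = 0.3149

Rachford–Rice: g(ψ) = Σ zᵢ(Kᵢ−1)/(1+ψ(Kᵢ−1)) = 0.
Feasibility: ΣzᵢKᵢ = 1.3075, Σzᵢ/Kᵢ = 1.4364 — both > 1, two phases present.
Iterate (Newton) starting at ψ = 0.5:
  ψ = 0.5000: g = -0.02265, g' = -0.5969 → ψ = 0.4621
  ψ = 0.4621: g = -0.00014, g' = -0.5903 → ψ = 0.4618
Converged at ψ = 0.4618.
Compositions from xᵢ = zᵢ/(1+ψ(Kᵢ−1)), yᵢ = Kᵢxᵢ:
  carbon tetrachloride: x = 0.1220, y = 0.3149
  ethyl acetate: x = 0.0534, y = 0.1133
  1-propanol: x = 0.1972, y = 0.3143
  n-octane: x = 0.2671, y = 0.1400
  n-nonane: x = 0.3602, y = 0.1174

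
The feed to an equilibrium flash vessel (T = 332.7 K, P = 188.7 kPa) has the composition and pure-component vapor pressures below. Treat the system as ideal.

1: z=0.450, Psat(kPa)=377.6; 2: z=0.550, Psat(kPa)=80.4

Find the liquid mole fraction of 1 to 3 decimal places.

Raoult's law: Kᵢ = Pᵢˢᵃᵗ/P = Pᵢˢᵃᵗ/188.7.
  K_1 = 377.6/188.7 = 2.00106, K_2 = 80.4/188.7 = 0.42607
Material balance + equilibrium reduce to Σ zᵢ(Kᵢ−1)/(1+V/F(Kᵢ−1)) = 0.
Check two-phase: ΣzᵢKᵢ = 1.135 > 1 and Σzᵢ/Kᵢ = 1.516 > 1, so g(0) = 0.135 > 0 and g(1) = -0.516 < 0.
Newton–Raphson from V/F = 0.5:
  V/F = 0.500: g = -0.1425, g' = -0.557 → V/F = 0.244
  V/F = 0.244: g = -0.0050, g' = -0.536 → V/F = 0.235
Converged at V/F = 0.235.
Compositions from xᵢ = zᵢ/(1+V/F(Kᵢ−1)), yᵢ = Kᵢxᵢ:
  1: x = 0.364, y = 0.729
  2: x = 0.636, y = 0.271

x_1 = 0.364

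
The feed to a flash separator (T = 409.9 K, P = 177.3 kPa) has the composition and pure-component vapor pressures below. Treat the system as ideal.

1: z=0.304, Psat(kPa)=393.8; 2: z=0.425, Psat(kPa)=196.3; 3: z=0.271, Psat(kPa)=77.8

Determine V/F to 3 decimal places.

Raoult's law: Kᵢ = Pᵢˢᵃᵗ/P = Pᵢˢᵃᵗ/177.3.
  K_1 = 393.8/177.3 = 2.22109, K_2 = 196.3/177.3 = 1.10716, K_3 = 77.8/177.3 = 0.43880
Iterate (Newton) starting at V/F = 0.5:
  V/F = 0.500: g = 0.0623, g' = -0.344 → V/F = 0.681
  V/F = 0.681: g = -0.0011, g' = -0.363 → V/F = 0.678
Converged at V/F = 0.678.

V/F = 0.678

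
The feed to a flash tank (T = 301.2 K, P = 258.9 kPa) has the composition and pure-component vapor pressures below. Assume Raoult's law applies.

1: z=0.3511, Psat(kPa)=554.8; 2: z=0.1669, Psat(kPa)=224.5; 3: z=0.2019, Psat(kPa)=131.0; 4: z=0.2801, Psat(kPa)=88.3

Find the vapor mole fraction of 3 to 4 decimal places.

Raoult's law: Kᵢ = Pᵢˢᵃᵗ/P = Pᵢˢᵃᵗ/258.9.
  K_1 = 554.8/258.9 = 2.142912, K_2 = 224.5/258.9 = 0.867130, K_3 = 131.0/258.9 = 0.505987, K_4 = 88.3/258.9 = 0.341058
Material balance + equilibrium reduce to Σ zᵢ(Kᵢ−1)/(1+V/F(Kᵢ−1)) = 0.
g(0) = ΣzᵢKᵢ − 1 = 0.0948 and g(1) = 1 − Σzᵢ/Kᵢ = -0.5766, so a root lies in (0, 1).
Newton iteration, V/F⁰ = 0.35:
  V/F = 0.3500: g = -0.09712, g' = -0.5147 → V/F = 0.1613
  V/F = 0.1613: g = 0.00125, g' = -0.5405 → V/F = 0.1636
Converged at V/F = 0.1636.
Compositions from xᵢ = zᵢ/(1+V/F(Kᵢ−1)), yᵢ = Kᵢxᵢ:
  1: x = 0.2958, y = 0.6338
  2: x = 0.1706, y = 0.1479
  3: x = 0.2197, y = 0.1111
  4: x = 0.3140, y = 0.1071

y_3 = 0.1111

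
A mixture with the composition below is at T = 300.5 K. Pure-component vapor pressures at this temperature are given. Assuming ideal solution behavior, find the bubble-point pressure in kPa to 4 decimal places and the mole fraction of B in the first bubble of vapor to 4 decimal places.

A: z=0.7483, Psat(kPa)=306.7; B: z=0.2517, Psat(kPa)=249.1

At the bubble point ψ → 0, so ΣzᵢKᵢ = 1 with Kᵢ = Pᵢˢᵃᵗ/P ⇒ P = ΣzᵢPᵢˢᵃᵗ.
P = 0.7483·306.7 + 0.2517·249.1 = 292.2021 kPa
yᵢ = zᵢPᵢˢᵃᵗ/P ⇒ y_B = 0.2517·249.1/292.2021 = 0.2146

Pbub = 292.2021 kPa, y_B = 0.2146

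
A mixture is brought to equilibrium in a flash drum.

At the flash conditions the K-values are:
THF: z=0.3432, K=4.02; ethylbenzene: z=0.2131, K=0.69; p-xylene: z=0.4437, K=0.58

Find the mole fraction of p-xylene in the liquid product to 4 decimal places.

Newton–Raphson from ψ = 0.48:
  ψ = 0.4800: g = 0.11210, g' = -0.6727 → ψ = 0.6466
  ψ = 0.6466: g = 0.01254, g' = -0.5385 → ψ = 0.6699
  ψ = 0.6699: g = 0.00014, g' = -0.5267 → ψ = 0.6702
Converged at ψ = 0.6702.
Compositions from xᵢ = zᵢ/(1+ψ(Kᵢ−1)), yᵢ = Kᵢxᵢ:
  THF: x = 0.1135, y = 0.4562
  ethylbenzene: x = 0.2690, y = 0.1856
  p-xylene: x = 0.6175, y = 0.3582

x_p-xylene = 0.6175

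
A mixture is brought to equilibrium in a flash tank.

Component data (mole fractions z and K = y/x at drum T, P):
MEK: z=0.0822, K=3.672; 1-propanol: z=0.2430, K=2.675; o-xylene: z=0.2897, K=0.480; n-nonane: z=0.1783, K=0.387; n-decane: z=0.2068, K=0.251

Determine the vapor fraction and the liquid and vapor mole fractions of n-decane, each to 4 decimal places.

Newton iteration, ψ⁰ = 0.5:
  ψ = 0.5000: g = -0.29327, g' = -0.8884 → ψ = 0.1699
  ψ = 0.1699: g = 0.00322, g' = -1.0209 → ψ = 0.1730
Converged at ψ = 0.1730.
Compositions from xᵢ = zᵢ/(1+ψ(Kᵢ−1)), yᵢ = Kᵢxᵢ:
  MEK: x = 0.0562, y = 0.2064
  1-propanol: x = 0.1884, y = 0.5040
  o-xylene: x = 0.3183, y = 0.1528
  n-nonane: x = 0.1995, y = 0.0772
  n-decane: x = 0.2376, y = 0.0596

ψ = 0.1730, x_n-decane = 0.2376, y_n-decane = 0.0596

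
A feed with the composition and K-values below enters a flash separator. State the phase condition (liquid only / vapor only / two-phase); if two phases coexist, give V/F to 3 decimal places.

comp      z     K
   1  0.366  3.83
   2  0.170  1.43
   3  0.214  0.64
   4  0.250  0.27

ΣzᵢKᵢ = 1.849; Σzᵢ/Kᵢ = 1.475.
Both exceed 1, so a two-phase solution exists.
Newton iteration, ψ⁰ = 0.5:
  ψ = 0.500: g = 0.1077, g' = -0.896 → ψ = 0.620
  ψ = 0.620: g = 0.0009, g' = -0.897 → ψ = 0.621
Converged at ψ = 0.621.

two-phase, V/F = 0.621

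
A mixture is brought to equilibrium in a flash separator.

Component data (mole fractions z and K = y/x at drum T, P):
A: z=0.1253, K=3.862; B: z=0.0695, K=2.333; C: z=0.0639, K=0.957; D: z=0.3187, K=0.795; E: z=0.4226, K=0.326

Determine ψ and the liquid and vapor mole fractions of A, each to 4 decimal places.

Let ψ = V/F and solve Σ zᵢ(Kᵢ−1)/(1+ψ(Kᵢ−1)) = 0.
g(0) = ΣzᵢKᵢ − 1 = 0.0983 and g(1) = 1 − Σzᵢ/Kᵢ = -0.8262, so a root lies in (0, 1).
Iterate (Newton) starting at ψ = 0.66:
  ψ = 0.6600: g = -0.41803, g' = -0.7989 → ψ = 0.1367
  ψ = 0.1367: g = -0.04760, g' = -0.8658 → ψ = 0.0817
  ψ = 0.0817: g = 0.00353, g' = -1.0035 → ψ = 0.0852
  ψ = 0.0852: g = 0.00002, g' = -0.9929 → ψ = 0.0853
Converged at ψ = 0.0853.
Compositions from xᵢ = zᵢ/(1+ψ(Kᵢ−1)), yᵢ = Kᵢxᵢ:
  A: x = 0.1007, y = 0.3890
  B: x = 0.0624, y = 0.1456
  C: x = 0.0641, y = 0.0614
  D: x = 0.3244, y = 0.2579
  E: x = 0.4484, y = 0.1462

ψ = 0.0853, x_A = 0.1007, y_A = 0.3890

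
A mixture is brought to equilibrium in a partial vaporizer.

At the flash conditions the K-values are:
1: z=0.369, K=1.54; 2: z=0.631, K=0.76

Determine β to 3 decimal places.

β = 0.369

Rachford–Rice: g(β) = Σ zᵢ(Kᵢ−1)/(1+β(Kᵢ−1)) = 0.
g(0) = ΣzᵢKᵢ − 1 = 0.048 and g(1) = 1 − Σzᵢ/Kᵢ = -0.070, so a root lies in (0, 1).
Binary case is linear: z₁(K₁−1)(1+β(K₂−1)) + z₂(K₂−1)(1+β(K₁−1)) = 0
⇒ β = [z₁(K₁−1)+z₂(K₂−1)] / [−(K₁−1)(K₂−1)] = 0.0478/0.1296 = 0.369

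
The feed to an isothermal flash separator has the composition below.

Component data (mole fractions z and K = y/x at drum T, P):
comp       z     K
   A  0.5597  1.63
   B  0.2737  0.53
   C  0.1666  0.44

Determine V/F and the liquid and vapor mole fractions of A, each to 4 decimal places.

Material balance + equilibrium reduce to Σ zᵢ(Kᵢ−1)/(1+V/F(Kᵢ−1)) = 0.
Feasibility: ΣzᵢKᵢ = 1.1307, Σzᵢ/Kᵢ = 1.2384 — both > 1, two phases present.
Newton–Raphson from V/F = 0.5:
  V/F = 0.5000: g = -0.02959, g' = -0.3326 → V/F = 0.4110
  V/F = 0.4110: g = -0.00055, g' = -0.3212 → V/F = 0.4093
Converged at V/F = 0.4093.
Compositions from xᵢ = zᵢ/(1+V/F(Kᵢ−1)), yᵢ = Kᵢxᵢ:
  A: x = 0.4450, y = 0.7253
  B: x = 0.3389, y = 0.1796
  C: x = 0.2161, y = 0.0951

V/F = 0.4093, x_A = 0.4450, y_A = 0.7253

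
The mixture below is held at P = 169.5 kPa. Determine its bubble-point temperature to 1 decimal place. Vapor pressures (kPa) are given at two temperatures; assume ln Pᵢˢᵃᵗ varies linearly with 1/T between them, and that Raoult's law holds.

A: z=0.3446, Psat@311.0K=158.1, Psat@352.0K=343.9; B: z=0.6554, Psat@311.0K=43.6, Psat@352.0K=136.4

T = 342.1 K

Bubble-point temperature: ΣzᵢPᵢˢᵃᵗ(T) = P. Interpolate ln Pᵢˢᵃᵗ = aᵢ + bᵢ/T.
  T = 311.0 K: ΣzᵢPᵢˢᵃᵗ = 83.06 kPa
  T = 352.0 K: ΣzᵢPᵢˢᵃᵗ = 207.90 kPa
  T = 331.5 K: ΣzᵢPᵢˢᵃᵗ = 134.66 kPa
  T = 341.8 K: ΣzᵢPᵢˢᵃᵗ = 168.45 kPa
  T = 346.9 K: ΣzᵢPᵢˢᵃᵗ = 187.39 kPa
  T = 344.4 K: ΣzᵢPᵢˢᵃᵗ = 177.91 kPa
Interpolating between 341.8 K and 344.4 K gives T ≈ 342.1 K.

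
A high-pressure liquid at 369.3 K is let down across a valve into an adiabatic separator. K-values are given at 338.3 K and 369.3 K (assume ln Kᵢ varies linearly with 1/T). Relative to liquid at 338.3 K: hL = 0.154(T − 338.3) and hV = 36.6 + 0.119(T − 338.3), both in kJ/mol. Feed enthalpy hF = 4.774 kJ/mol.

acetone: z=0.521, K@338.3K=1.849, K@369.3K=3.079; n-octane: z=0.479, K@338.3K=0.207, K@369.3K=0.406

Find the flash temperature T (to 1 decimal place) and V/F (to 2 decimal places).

T = 339.6 K, V/F = 0.13

Adiabatic flash: solve Rachford–Rice at each trial T, then check hF = ψ·hV(T) + (1−ψ)·hL(T).
  T = 338.3 K: K = (1.849, 0.207), RR gives ψ = 0.093, H_out = 3.397 kJ/mol
  T = 369.3 K: K = (3.079, 0.406), RR gives ψ = 0.647, H_out = 27.742 kJ/mol
  T = 353.8 K: K = (2.413, 0.294), RR gives ψ = 0.399, H_out = 16.779 kJ/mol
  T = 346.1 K: K = (2.120, 0.248), RR gives ψ = 0.265, H_out = 10.838 kJ/mol
  T = 342.2 K: K = (1.982, 0.227), RR gives ψ = 0.186, H_out = 7.377 kJ/mol
  T = 340.2 K: K = (1.913, 0.216), RR gives ψ = 0.140, H_out = 5.415 kJ/mol
Linear interpolation between T = 338.3 (H_out = 3.397) and T = 340.2 (H_out = 5.415) on hF = 4.774 gives T ≈ 339.6 K, at which ψ = 0.13.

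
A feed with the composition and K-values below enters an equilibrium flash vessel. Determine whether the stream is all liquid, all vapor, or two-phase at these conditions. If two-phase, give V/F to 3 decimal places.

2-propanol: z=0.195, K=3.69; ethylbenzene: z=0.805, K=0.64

two-phase, V/F = 0.242

ΣzᵢKᵢ = 1.235; Σzᵢ/Kᵢ = 1.311.
Both exceed 1, so a two-phase solution exists.
Rachford–Rice: g(ψ) = Σ zᵢ(Kᵢ−1)/(1+ψ(Kᵢ−1)) = 0.
Binary case is linear: z₁(K₁−1)(1+ψ(K₂−1)) + z₂(K₂−1)(1+ψ(K₁−1)) = 0
⇒ ψ = [z₁(K₁−1)+z₂(K₂−1)] / [−(K₁−1)(K₂−1)] = 0.2347/0.9684 = 0.242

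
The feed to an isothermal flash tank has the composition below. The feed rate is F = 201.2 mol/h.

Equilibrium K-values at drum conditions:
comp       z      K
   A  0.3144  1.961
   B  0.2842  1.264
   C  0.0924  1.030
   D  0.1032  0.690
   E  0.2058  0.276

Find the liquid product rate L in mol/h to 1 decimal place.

Material balance + equilibrium reduce to Σ zᵢ(Kᵢ−1)/(1+ψ(Kᵢ−1)) = 0.
Feasibility: ΣzᵢKᵢ = 1.1989, Σzᵢ/Kᵢ = 1.3701 — both > 1, two phases present.
Newton iteration, ψ⁰ = 0.69:
  ψ = 0.6900: g = -0.09058, g' = -0.5660 → ψ = 0.5300
  ψ = 0.5300: g = -0.01131, g' = -0.4410 → ψ = 0.5043
  ψ = 0.5043: g = -0.00016, g' = -0.4288 → ψ = 0.5039
Converged at ψ = 0.5039.
Then V = ψ·F = 0.5039·201.2 = 101.4 mol/h and L = F − V = 99.8 mol/h.

L = 99.8 mol/h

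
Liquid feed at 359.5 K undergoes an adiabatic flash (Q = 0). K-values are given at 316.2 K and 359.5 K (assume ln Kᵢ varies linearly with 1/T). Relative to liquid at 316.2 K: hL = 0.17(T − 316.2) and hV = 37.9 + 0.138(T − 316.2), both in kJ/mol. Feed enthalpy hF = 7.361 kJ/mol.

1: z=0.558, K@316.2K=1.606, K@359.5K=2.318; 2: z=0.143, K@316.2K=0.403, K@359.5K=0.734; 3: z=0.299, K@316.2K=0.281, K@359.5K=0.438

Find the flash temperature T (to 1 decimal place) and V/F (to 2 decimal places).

T = 320.1 K, V/F = 0.18

Adiabatic flash: solve Rachford–Rice at each trial T, then check hF = ψ·hV(T) + (1−ψ)·hL(T).
  T = 316.2 K: K = (1.606, 0.403, 0.281), RR gives ψ = 0.091, H_out = 3.464 kJ/mol
  T = 359.5 K: K = (2.318, 0.734, 0.438), RR gives ψ = 0.808, H_out = 36.857 kJ/mol
  T = 337.9 K: K = (1.953, 0.555, 0.356), RR gives ψ = 0.490, H_out = 21.905 kJ/mol
  T = 327.0 K: K = (1.776, 0.475, 0.317), RR gives ψ = 0.311, H_out = 13.515 kJ/mol
  T = 321.6 K: K = (1.690, 0.438, 0.299), RR gives ψ = 0.209, H_out = 8.801 kJ/mol
  T = 318.9 K: K = (1.648, 0.420, 0.290), RR gives ψ = 0.153, H_out = 6.227 kJ/mol
  T = 320.2 K: K = (1.668, 0.429, 0.294), RR gives ψ = 0.180, H_out = 7.488 kJ/mol
Linear interpolation between T = 318.9 (H_out = 6.227) and T = 320.2 (H_out = 7.488) on hF = 7.361 gives T ≈ 320.1 K, at which ψ = 0.18.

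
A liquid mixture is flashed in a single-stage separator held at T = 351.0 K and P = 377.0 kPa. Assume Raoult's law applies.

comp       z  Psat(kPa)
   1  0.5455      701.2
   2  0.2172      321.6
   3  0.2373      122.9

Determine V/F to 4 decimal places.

Raoult's law: Kᵢ = Pᵢˢᵃᵗ/P = Pᵢˢᵃᵗ/377.0.
  K_1 = 701.2/377.0 = 1.859947, K_2 = 321.6/377.0 = 0.853050, K_3 = 122.9/377.0 = 0.325995
Rachford–Rice: g(V/F) = Σ zᵢ(Kᵢ−1)/(1+V/F(Kᵢ−1)) = 0.
Check two-phase: ΣzᵢKᵢ = 1.2772 > 1 and Σzᵢ/Kᵢ = 1.2758 > 1, so g(0) = 0.2772 > 0 and g(1) = -0.2758 < 0.
Iterate (Newton) starting at V/F = 0.5:
  V/F = 0.5000: g = 0.05236, g' = -0.4480 → V/F = 0.6169
  V/F = 0.6169: g = -0.00236, g' = -0.4937 → V/F = 0.6121
Converged at V/F = 0.6121.

V/F = 0.6121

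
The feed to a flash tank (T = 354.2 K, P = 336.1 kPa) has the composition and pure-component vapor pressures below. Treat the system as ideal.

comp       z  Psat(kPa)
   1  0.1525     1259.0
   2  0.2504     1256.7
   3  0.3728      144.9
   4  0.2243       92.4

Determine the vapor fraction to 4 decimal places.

Raoult's law: Kᵢ = Pᵢˢᵃᵗ/P = Pᵢˢᵃᵗ/336.1.
  K_1 = 1259.0/336.1 = 3.745909, K_2 = 1256.7/336.1 = 3.739066, K_3 = 144.9/336.1 = 0.431122, K_4 = 92.4/336.1 = 0.274918
Let ψ = V/F and solve Σ zᵢ(Kᵢ−1)/(1+ψ(Kᵢ−1)) = 0.
Check two-phase: ΣzᵢKᵢ = 1.7299 > 1 and Σzᵢ/Kᵢ = 1.7883 > 1, so g(0) = 0.7299 > 0 and g(1) = -0.7883 < 0.
Newton iteration, ψ⁰ = 0.36:
  ψ = 0.3600: g = 0.06914, g' = -1.1738 → ψ = 0.4189
  ψ = 0.4189: g = 0.00212, g' = -1.1073 → ψ = 0.4208
Converged at ψ = 0.4208.

ψ = 0.4208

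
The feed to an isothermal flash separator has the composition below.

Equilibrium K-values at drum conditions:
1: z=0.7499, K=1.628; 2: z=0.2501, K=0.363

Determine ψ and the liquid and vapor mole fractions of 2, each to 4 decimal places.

Material balance + equilibrium reduce to Σ zᵢ(Kᵢ−1)/(1+ψ(Kᵢ−1)) = 0.
Check two-phase: ΣzᵢKᵢ = 1.3116 > 1 and Σzᵢ/Kᵢ = 1.1496 > 1, so g(0) = 0.3116 > 0 and g(1) = -0.1496 < 0.
Newton–Raphson from ψ = 0.62:
  ψ = 0.6200: g = 0.07566, g' = -0.4304 → ψ = 0.7958
  ψ = 0.7958: g = -0.00908, g' = -0.5489 → ψ = 0.7792
  ψ = 0.7792: g = -0.00013, g' = -0.5334 → ψ = 0.7790
Converged at ψ = 0.7790.
Compositions from xᵢ = zᵢ/(1+ψ(Kᵢ−1)), yᵢ = Kᵢxᵢ:
  1: x = 0.5036, y = 0.8198
  2: x = 0.4964, y = 0.1802

ψ = 0.7790, x_2 = 0.4964, y_2 = 0.1802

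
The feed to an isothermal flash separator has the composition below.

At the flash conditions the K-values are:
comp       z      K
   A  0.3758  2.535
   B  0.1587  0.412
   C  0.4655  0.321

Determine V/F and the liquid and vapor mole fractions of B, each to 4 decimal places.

V/F = 0.1661, x_B = 0.1759, y_B = 0.0725

Rachford–Rice: g(V/F) = Σ zᵢ(Kᵢ−1)/(1+V/F(Kᵢ−1)) = 0.
Feasibility: ΣzᵢKᵢ = 1.1675, Σzᵢ/Kᵢ = 1.9836 — both > 1, two phases present.
Newton iteration, V/F⁰ = 0.42:
  V/F = 0.4200: g = -0.21536, g' = -0.8441 → V/F = 0.1649
  V/F = 0.1649: g = 0.00110, g' = -0.9033 → V/F = 0.1661
Converged at V/F = 0.1661.
Compositions from xᵢ = zᵢ/(1+V/F(Kᵢ−1)), yᵢ = Kᵢxᵢ:
  A: x = 0.2995, y = 0.7591
  B: x = 0.1759, y = 0.0725
  C: x = 0.5247, y = 0.1684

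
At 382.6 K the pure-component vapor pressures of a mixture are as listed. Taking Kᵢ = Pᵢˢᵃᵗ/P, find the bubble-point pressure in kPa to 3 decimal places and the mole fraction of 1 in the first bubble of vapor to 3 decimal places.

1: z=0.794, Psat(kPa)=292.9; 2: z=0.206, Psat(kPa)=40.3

Pbub = 240.864 kPa, y_1 = 0.966

At the bubble point ψ → 0, so ΣzᵢKᵢ = 1 with Kᵢ = Pᵢˢᵃᵗ/P ⇒ P = ΣzᵢPᵢˢᵃᵗ.
P = 0.794·292.9 + 0.206·40.3 = 240.864 kPa
yᵢ = zᵢPᵢˢᵃᵗ/P ⇒ y_1 = 0.794·292.9/240.864 = 0.966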